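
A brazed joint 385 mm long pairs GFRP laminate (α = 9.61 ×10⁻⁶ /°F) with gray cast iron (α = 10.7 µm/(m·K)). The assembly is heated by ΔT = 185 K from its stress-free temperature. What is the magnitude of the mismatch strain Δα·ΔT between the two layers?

1.22×10⁻³

GFRP laminate: α = 9.61×10⁻⁶/°F × 9/5 = 17.3×10⁻⁶/K.
Δα = |17.3 − 10.7|×10⁻⁶/K = 6.60×10⁻⁶/K.
Mismatch strain = Δα·ΔT = 6.60×10⁻⁶ × 185.0 = 1.22×10⁻³.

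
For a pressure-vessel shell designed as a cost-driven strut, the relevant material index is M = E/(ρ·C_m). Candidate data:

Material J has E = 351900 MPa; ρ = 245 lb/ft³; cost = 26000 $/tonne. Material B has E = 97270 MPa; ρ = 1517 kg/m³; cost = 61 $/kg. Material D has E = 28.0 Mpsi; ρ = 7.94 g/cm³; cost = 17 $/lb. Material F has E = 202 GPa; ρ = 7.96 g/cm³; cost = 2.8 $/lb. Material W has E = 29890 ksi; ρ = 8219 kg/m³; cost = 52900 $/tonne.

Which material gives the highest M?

material F

In SI units:
  material J: E = 351.9 GPa, ρ = 3925 kg/m³, cost = 26.00 $/kg
  material B: E = 97.27 GPa, ρ = 1517 kg/m³, cost = 61.00 $/kg
  material D: E = 193.1 GPa, ρ = 7940 kg/m³, cost = 37.48 $/kg
  material F: E = 202.0 GPa, ρ = 7960 kg/m³, cost = 6.173 $/kg
  material W: E = 206.1 GPa, ρ = 8219 kg/m³, cost = 52.90 $/kg
  material F: M = 4.11 MN·m per $
  material J: M = 3.45 MN·m per $
  material B: M = 1.05 MN·m per $
  material D: M = 0.649 MN·m per $
  material W: M = 0.474 MN·m per $
Material F ranks first.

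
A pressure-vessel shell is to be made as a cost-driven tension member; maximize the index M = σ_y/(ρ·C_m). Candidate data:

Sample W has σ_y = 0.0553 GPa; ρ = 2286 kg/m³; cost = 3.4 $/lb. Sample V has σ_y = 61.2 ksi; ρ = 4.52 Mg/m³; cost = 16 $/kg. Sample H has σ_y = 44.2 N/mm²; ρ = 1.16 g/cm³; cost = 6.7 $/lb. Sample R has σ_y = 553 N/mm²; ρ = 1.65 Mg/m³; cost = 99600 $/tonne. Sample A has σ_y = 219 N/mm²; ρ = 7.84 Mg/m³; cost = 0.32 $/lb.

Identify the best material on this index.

sample A

In SI units:
  sample W: σ_y = 55.30 MPa, ρ = 2286 kg/m³, cost = 7.496 $/kg
  sample V: σ_y = 422.0 MPa, ρ = 4520 kg/m³, cost = 16.00 $/kg
  sample H: σ_y = 44.20 MPa, ρ = 1160 kg/m³, cost = 14.77 $/kg
  sample R: σ_y = 553.0 MPa, ρ = 1650 kg/m³, cost = 99.60 $/kg
  sample A: σ_y = 219.0 MPa, ρ = 7840 kg/m³, cost = 0.7055 $/kg
  sample A: M = 39.6 kN·m per $
  sample V: M = 5.83 kN·m per $
  sample R: M = 3.36 kN·m per $
  sample W: M = 3.23 kN·m per $
  sample H: M = 2.58 kN·m per $
Highest index: sample A.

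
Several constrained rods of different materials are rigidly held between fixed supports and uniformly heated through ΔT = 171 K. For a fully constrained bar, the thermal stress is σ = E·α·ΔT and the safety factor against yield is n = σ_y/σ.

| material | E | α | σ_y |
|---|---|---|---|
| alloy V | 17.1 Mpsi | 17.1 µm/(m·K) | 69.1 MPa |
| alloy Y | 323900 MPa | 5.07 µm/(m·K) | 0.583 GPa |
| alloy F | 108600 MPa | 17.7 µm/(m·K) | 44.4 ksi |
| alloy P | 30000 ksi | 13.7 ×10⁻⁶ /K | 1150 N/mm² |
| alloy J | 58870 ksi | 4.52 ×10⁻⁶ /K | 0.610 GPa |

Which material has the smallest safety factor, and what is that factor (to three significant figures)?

Per material, after unit conversion:
  alloy V: E = 117.9, α = 17.1, σ_y = 69.10 → σ = 345 MPa, n = 0.200
  alloy Y: E = 323.9, α = 5.07, σ_y = 583.0 → σ = 281 MPa, n = 2.08
  alloy F: E = 108.6, α = 17.7, σ_y = 306.1 → σ = 329 MPa, n = 0.931
  alloy P: E = 206.8, α = 13.7, σ_y = 1150 → σ = 485 MPa, n = 2.37
  alloy J: E = 405.9, α = 4.52, σ_y = 610.0 → σ = 314 MPa, n = 1.94
The minimum is alloy V at n = 0.200.

alloy V, n = 0.200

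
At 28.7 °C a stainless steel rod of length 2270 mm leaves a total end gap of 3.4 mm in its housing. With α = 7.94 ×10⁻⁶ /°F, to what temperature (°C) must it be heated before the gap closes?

α = 7.94×10⁻⁶/°F × 9/5 = 14.3×10⁻⁶/K.
α·L₀·ΔT = 3.4 mm ⇒ ΔT = 3.4 / (14.3×10⁻⁶ × 2270.0) = 104.8 K.
T = 28.7 + 104.8 = 133.5 °C.

133 °C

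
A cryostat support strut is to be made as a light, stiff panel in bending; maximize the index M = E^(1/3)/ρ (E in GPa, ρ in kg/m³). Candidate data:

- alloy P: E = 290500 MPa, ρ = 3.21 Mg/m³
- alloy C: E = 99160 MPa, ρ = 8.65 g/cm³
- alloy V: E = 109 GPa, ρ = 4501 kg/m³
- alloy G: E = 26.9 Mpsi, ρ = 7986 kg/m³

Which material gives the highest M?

Convert each candidate to consistent units, then evaluate M:
  alloy P: E = 290.5 GPa, ρ = 3210 kg/m³
  alloy C: E = 99.16 GPa, ρ = 8650 kg/m³
  alloy V: E = 109.0 GPa, ρ = 4501 kg/m³
  alloy G: E = 185.5 GPa, ρ = 7986 kg/m³
  alloy P: M = 2.06×10⁻³
  alloy V: M = 1.06×10⁻³
  alloy G: M = 0.714×10⁻³
  alloy C: M = 0.535×10⁻³
The maximum is for alloy P.

alloy P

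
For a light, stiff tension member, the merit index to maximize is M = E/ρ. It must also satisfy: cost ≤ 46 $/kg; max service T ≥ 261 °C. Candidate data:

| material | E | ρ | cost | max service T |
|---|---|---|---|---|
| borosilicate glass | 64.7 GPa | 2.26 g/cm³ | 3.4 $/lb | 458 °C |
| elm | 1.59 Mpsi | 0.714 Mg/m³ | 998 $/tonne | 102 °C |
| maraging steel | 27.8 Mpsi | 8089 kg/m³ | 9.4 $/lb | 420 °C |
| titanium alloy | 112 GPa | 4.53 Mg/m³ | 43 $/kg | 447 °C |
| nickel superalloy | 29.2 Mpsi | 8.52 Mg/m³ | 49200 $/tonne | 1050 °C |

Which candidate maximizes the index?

Screen on constraints: cost ≤ 46 $/kg; max service T ≥ 261 °C. Survivors: borosilicate glass, maraging steel, titanium alloy.
In SI units:
  borosilicate glass: E = 64.70 GPa, ρ = 2260 kg/m³
  maraging steel: E = 191.7 GPa, ρ = 8089 kg/m³
  titanium alloy: E = 112.0 GPa, ρ = 4530 kg/m³
  borosilicate glass: M = 28.6 MN·m/kg
  titanium alloy: M = 24.7 MN·m/kg
  maraging steel: M = 23.7 MN·m/kg
Highest index: borosilicate glass.

borosilicate glass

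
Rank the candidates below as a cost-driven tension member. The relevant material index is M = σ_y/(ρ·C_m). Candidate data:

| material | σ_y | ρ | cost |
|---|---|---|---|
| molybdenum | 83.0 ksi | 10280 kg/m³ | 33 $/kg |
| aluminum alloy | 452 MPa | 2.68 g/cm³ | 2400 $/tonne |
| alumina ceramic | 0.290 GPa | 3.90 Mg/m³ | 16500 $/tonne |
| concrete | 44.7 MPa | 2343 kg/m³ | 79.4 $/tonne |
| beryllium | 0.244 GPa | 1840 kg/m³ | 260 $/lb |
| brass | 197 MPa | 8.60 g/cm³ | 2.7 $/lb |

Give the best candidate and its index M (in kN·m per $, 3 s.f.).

After converting to SI:
  molybdenum: σ_y = 572.3 MPa, ρ = 10280 kg/m³, cost = 33.00 $/kg
  aluminum alloy: σ_y = 452.0 MPa, ρ = 2680 kg/m³, cost = 2.400 $/kg
  alumina ceramic: σ_y = 290.0 MPa, ρ = 3900 kg/m³, cost = 16.50 $/kg
  concrete: σ_y = 44.70 MPa, ρ = 2343 kg/m³, cost = 0.07940 $/kg
  beryllium: σ_y = 244.0 MPa, ρ = 1840 kg/m³, cost = 573.2 $/kg
  brass: σ_y = 197.0 MPa, ρ = 8600 kg/m³, cost = 5.952 $/kg
  concrete: M = 240 kN·m per $
  aluminum alloy: M = 70.3 kN·m per $
  alumina ceramic: M = 4.51 kN·m per $
  brass: M = 3.85 kN·m per $
  molybdenum: M = 1.69 kN·m per $
  beryllium: M = 0.231 kN·m per $
Highest index: concrete.

concrete, M = 240 kN·m per $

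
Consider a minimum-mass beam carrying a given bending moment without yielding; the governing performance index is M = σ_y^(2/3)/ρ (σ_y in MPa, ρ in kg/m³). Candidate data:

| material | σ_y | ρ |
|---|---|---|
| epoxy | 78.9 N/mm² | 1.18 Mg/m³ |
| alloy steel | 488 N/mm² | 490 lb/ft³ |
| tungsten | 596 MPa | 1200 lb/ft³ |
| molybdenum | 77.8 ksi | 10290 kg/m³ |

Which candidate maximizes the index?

Convert each candidate to consistent units, then evaluate M:
  epoxy: σ_y = 78.90 MPa, ρ = 1180 kg/m³
  alloy steel: σ_y = 488.0 MPa, ρ = 7849 kg/m³
  tungsten: σ_y = 596.0 MPa, ρ = 19220 kg/m³
  molybdenum: σ_y = 536.4 MPa, ρ = 10290 kg/m³
  epoxy: M = 15.6×10⁻³
  alloy steel: M = 7.90×10⁻³
  molybdenum: M = 6.42×10⁻³
  tungsten: M = 3.68×10⁻³
Highest index: epoxy.

epoxy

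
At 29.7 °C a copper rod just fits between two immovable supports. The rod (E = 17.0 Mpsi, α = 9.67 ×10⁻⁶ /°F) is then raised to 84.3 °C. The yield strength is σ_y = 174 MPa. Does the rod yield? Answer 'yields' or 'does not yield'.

does not yield

E = 17.0 Mpsi = 117.2 GPa.
α = 9.67×10⁻⁶/°F × 9/5 = 17.4×10⁻⁶/K.
ΔT = 54.60 K. Constrained thermal stress σ = E·α·ΔT = 117.2×10³ MPa × 17.4×10⁻⁶ × 54.60 = 111 MPa (compressive).
Compare to σ_y = 174 MPa: σ < σ_y, so it does not yield.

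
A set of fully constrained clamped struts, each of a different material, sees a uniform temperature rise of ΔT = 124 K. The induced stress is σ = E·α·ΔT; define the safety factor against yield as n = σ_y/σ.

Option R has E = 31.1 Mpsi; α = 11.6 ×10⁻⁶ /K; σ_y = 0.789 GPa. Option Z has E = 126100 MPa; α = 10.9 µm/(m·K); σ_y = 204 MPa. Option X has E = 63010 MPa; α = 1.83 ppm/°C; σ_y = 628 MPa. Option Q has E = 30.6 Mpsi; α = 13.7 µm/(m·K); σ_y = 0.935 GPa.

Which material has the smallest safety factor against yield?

option Z

In consistent units (E in GPa, α in ×10⁻⁶/K, σ_y in MPa):
  option R: E = 214.4, α = 11.6, σ_y = 789.0 → σ = 308 MPa, n = 2.56
  option Z: E = 126.1, α = 10.9, σ_y = 204.0 → σ = 170 MPa, n = 1.20
  option X: E = 63.01, α = 1.83, σ_y = 628.0 → σ = 14.3 MPa, n = 43.9
  option Q: E = 211.0, α = 13.7, σ_y = 935.0 → σ = 358 MPa, n = 2.61
The minimum is option Z at n = 1.20.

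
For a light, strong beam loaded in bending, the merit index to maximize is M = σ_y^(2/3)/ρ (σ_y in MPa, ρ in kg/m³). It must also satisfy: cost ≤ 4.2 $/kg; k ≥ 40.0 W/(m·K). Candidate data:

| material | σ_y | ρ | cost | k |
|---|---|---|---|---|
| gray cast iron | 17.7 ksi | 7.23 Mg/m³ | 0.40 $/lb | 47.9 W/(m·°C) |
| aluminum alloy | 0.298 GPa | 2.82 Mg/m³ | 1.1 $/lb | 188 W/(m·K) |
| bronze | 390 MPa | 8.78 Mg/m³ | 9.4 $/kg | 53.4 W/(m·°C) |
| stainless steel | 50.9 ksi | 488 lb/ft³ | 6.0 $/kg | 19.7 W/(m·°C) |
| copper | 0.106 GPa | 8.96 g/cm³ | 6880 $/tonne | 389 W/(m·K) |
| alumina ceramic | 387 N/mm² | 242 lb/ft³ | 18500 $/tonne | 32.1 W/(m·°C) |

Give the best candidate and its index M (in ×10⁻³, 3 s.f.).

aluminum alloy, M = 15.8×10⁻³

Screen on constraints: cost ≤ 4.2 $/kg; k ≥ 40.0 W/(m·K). Survivors: gray cast iron, aluminum alloy.
Convert each candidate to consistent units, then evaluate M:
  gray cast iron: σ_y = 122.0 MPa, ρ = 7230 kg/m³
  aluminum alloy: σ_y = 298.0 MPa, ρ = 2820 kg/m³
  aluminum alloy: M = 15.8×10⁻³
  gray cast iron: M = 3.40×10⁻³
The maximum is for aluminum alloy.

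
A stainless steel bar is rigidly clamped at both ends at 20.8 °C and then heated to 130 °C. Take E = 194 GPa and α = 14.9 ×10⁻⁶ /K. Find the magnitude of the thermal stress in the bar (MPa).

ΔT = 109.2 K. Constrained thermal stress σ = E·α·ΔT = 194.0×10³ MPa × 14.9×10⁻⁶ × 109.2 = 316 MPa (compressive).

316 MPa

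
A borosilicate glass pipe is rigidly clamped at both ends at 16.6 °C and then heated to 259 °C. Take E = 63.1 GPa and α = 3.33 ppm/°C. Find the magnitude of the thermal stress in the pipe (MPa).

50.9 MPa

ΔT = 242.4 K. Constrained thermal stress σ = E·α·ΔT = 63.10×10³ MPa × 3.33×10⁻⁶ × 242.4 = 50.9 MPa (compressive).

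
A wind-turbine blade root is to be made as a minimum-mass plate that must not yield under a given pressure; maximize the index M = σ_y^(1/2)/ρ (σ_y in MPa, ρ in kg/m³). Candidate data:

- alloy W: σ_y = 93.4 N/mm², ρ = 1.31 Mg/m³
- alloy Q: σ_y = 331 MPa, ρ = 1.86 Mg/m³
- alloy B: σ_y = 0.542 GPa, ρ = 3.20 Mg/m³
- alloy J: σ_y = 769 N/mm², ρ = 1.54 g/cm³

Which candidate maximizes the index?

alloy J

In SI units:
  alloy W: σ_y = 93.40 MPa, ρ = 1310 kg/m³
  alloy Q: σ_y = 331.0 MPa, ρ = 1860 kg/m³
  alloy B: σ_y = 542.0 MPa, ρ = 3200 kg/m³
  alloy J: σ_y = 769.0 MPa, ρ = 1540 kg/m³
  alloy J: M = 18.0×10⁻³
  alloy Q: M = 9.78×10⁻³
  alloy W: M = 7.38×10⁻³
  alloy B: M = 7.28×10⁻³
Alloy J has the largest M.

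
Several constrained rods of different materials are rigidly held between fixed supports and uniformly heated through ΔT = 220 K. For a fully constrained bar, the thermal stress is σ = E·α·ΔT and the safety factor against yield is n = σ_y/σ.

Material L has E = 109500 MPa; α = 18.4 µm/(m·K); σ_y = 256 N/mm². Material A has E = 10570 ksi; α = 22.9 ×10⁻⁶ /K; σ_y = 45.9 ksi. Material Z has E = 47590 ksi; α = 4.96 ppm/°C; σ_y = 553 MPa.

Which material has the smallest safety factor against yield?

In consistent units (E in GPa, α in ×10⁻⁶/K, σ_y in MPa):
  material L: E = 109.5, α = 18.4, σ_y = 256.0 → σ = 443 MPa, n = 0.578
  material A: E = 72.88, α = 22.9, σ_y = 316.5 → σ = 367 MPa, n = 0.862
  material Z: E = 328.1, α = 4.96, σ_y = 553.0 → σ = 358 MPa, n = 1.54
Smallest n: material L with n = 0.578.

material L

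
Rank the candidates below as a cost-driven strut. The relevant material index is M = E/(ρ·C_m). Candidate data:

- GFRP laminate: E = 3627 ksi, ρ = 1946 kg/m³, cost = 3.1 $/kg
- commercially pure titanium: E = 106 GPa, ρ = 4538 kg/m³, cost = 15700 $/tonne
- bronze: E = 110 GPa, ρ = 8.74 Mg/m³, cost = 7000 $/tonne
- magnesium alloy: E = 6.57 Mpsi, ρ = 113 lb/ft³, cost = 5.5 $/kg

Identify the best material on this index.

magnesium alloy

After converting to SI:
  GFRP laminate: E = 25.01 GPa, ρ = 1946 kg/m³, cost = 3.100 $/kg
  commercially pure titanium: E = 106.0 GPa, ρ = 4538 kg/m³, cost = 15.70 $/kg
  bronze: E = 110.0 GPa, ρ = 8740 kg/m³, cost = 7.000 $/kg
  magnesium alloy: E = 45.30 GPa, ρ = 1810 kg/m³, cost = 5.500 $/kg
  magnesium alloy: M = 4.55 MN·m per $
  GFRP laminate: M = 4.15 MN·m per $
  bronze: M = 1.80 MN·m per $
  commercially pure titanium: M = 1.49 MN·m per $
The maximum is for magnesium alloy.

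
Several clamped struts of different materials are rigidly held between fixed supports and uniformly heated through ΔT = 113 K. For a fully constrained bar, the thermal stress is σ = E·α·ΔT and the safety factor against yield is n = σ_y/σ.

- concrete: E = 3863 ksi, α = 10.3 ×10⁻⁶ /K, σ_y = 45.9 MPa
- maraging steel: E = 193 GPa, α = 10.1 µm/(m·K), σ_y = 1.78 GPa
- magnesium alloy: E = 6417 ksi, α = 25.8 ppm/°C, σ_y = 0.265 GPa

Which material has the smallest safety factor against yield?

Converting E to GPa, α to ×10⁻⁶/K, σ_y to MPa, then σ and n for each:
  concrete: E = 26.63, α = 10.3, σ_y = 45.90 → σ = 31.0 MPa, n = 1.48
  maraging steel: E = 193.0, α = 10.1, σ_y = 1780 → σ = 220 MPa, n = 8.08
  magnesium alloy: E = 44.24, α = 25.8, σ_y = 265.0 → σ = 129 MPa, n = 2.05
Concrete has the lowest safety factor, n = 1.48.

concrete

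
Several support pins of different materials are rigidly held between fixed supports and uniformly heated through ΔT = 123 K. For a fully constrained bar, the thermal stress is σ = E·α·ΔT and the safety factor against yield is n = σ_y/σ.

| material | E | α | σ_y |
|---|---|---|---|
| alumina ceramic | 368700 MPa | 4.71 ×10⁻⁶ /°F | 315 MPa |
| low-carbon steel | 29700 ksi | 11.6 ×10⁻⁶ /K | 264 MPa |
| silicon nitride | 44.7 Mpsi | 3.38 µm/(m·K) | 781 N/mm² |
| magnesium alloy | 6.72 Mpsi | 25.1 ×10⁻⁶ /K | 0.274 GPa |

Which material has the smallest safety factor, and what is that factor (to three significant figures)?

Per material, after unit conversion:
  alumina ceramic: E = 368.7, α = 8.48, σ_y = 315.0 → σ = 384 MPa, n = 0.819
  low-carbon steel: E = 204.8, α = 11.6, σ_y = 264.0 → σ = 292 MPa, n = 0.904
  silicon nitride: E = 308.2, α = 3.38, σ_y = 781.0 → σ = 128 MPa, n = 6.10
  magnesium alloy: E = 46.33, α = 25.1, σ_y = 274.0 → σ = 143 MPa, n = 1.92
The minimum is alumina ceramic at n = 0.819.

alumina ceramic, n = 0.819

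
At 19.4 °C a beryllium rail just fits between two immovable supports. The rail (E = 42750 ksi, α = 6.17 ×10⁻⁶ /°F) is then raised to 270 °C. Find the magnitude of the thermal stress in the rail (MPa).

E = 42750 ksi = 294.8 GPa.
α = 6.17×10⁻⁶/°F × 9/5 = 11.1×10⁻⁶/K.
ΔT = 250.6 K. Constrained thermal stress σ = E·α·ΔT = 294.8×10³ MPa × 11.1×10⁻⁶ × 250.6 = 820 MPa (compressive).

820 MPa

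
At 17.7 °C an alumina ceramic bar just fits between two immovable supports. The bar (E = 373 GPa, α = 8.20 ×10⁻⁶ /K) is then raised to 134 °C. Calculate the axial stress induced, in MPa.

356 MPa

ΔT = 116.3 K. Constrained thermal stress σ = E·α·ΔT = 373.0×10³ MPa × 8.20×10⁻⁶ × 116.3 = 356 MPa (compressive).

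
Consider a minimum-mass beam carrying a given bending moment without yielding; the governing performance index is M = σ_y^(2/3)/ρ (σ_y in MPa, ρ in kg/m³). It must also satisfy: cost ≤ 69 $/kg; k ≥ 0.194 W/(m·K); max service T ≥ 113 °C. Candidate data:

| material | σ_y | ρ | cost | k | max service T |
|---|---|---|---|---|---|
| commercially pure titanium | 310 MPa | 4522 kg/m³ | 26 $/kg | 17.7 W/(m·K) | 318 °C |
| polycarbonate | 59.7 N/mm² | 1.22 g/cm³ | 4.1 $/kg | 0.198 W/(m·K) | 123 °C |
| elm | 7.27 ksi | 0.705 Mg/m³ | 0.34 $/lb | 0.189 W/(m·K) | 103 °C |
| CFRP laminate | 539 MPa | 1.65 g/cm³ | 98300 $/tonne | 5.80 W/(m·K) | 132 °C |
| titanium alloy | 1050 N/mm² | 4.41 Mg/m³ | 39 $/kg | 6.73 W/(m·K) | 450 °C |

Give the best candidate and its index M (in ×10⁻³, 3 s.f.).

titanium alloy, M = 23.4×10⁻³

Screen on constraints: cost ≤ 69 $/kg; k ≥ 0.194 W/(m·K); max service T ≥ 113 °C. Survivors: commercially pure titanium, polycarbonate, titanium alloy.
Convert each candidate to consistent units, then evaluate M:
  commercially pure titanium: σ_y = 310.0 MPa, ρ = 4522 kg/m³
  polycarbonate: σ_y = 59.70 MPa, ρ = 1220 kg/m³
  titanium alloy: σ_y = 1050 MPa, ρ = 4410 kg/m³
  titanium alloy: M = 23.4×10⁻³
  polycarbonate: M = 12.5×10⁻³
  commercially pure titanium: M = 10.1×10⁻³
Highest index: titanium alloy.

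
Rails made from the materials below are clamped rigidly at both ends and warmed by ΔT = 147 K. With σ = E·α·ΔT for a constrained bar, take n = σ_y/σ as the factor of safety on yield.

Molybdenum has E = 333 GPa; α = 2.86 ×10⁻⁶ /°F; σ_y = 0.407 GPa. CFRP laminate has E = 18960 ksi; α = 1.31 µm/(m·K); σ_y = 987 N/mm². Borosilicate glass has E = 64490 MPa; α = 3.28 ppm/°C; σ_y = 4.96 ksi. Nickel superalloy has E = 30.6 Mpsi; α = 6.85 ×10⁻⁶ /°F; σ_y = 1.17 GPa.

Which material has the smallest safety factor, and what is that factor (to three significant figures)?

Per material, after unit conversion:
  molybdenum: E = 333.0, α = 5.15, σ_y = 407.0 → σ = 252 MPa, n = 1.62
  CFRP laminate: E = 130.7, α = 1.31, σ_y = 987.0 → σ = 25.2 MPa, n = 39.2
  borosilicate glass: E = 64.49, α = 3.28, σ_y = 34.20 → σ = 31.1 MPa, n = 1.10
  nickel superalloy: E = 211.0, α = 12.3, σ_y = 1170 → σ = 382 MPa, n = 3.06
Borosilicate glass has the lowest safety factor, n = 1.10.

borosilicate glass, n = 1.10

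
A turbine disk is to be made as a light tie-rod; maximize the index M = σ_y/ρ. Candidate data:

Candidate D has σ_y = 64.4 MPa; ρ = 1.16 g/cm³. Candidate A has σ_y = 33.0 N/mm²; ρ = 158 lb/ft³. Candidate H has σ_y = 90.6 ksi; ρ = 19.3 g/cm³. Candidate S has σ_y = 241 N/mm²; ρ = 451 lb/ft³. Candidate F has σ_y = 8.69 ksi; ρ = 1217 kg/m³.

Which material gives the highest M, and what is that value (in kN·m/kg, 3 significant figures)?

candidate D, M = 55.5 kN·m/kg

After converting to SI:
  candidate D: σ_y = 64.40 MPa, ρ = 1160 kg/m³
  candidate A: σ_y = 33.00 MPa, ρ = 2531 kg/m³
  candidate H: σ_y = 624.7 MPa, ρ = 19300 kg/m³
  candidate S: σ_y = 241.0 MPa, ρ = 7224 kg/m³
  candidate F: σ_y = 59.92 MPa, ρ = 1217 kg/m³
  candidate D: M = 55.5 kN·m/kg
  candidate F: M = 49.2 kN·m/kg
  candidate S: M = 33.4 kN·m/kg
  candidate H: M = 32.4 kN·m/kg
  candidate A: M = 13.0 kN·m/kg
Candidate D has the largest M.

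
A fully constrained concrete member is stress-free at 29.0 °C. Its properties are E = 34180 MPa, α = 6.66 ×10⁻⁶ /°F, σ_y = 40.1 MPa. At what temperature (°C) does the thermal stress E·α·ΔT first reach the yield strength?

E = 34180 MPa = 34.18 GPa.
α = 6.66×10⁻⁶/°F × 9/5 = 12.0×10⁻⁶/K.
E·α·ΔT = 40.10 MPa ⇒ ΔT = 40.10 / (34.18×10³ × 12.0×10⁻⁶) = 97.86 K.
T = 29.0 + 97.86 = 126.9 °C.

127 °C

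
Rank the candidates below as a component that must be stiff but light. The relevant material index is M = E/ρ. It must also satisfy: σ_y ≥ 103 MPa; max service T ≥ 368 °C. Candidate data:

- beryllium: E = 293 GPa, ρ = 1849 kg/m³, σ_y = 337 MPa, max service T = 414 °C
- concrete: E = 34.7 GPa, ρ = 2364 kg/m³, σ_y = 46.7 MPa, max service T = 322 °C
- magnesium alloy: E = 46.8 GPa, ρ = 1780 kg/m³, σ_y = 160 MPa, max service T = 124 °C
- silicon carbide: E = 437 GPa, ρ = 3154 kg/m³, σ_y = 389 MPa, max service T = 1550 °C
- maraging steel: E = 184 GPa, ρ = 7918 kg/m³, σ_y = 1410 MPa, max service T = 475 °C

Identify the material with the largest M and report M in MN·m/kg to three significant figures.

beryllium, M = 158 MN·m/kg

Screen on constraints: σ_y ≥ 103 MPa; max service T ≥ 368 °C. Survivors: beryllium, silicon carbide, maraging steel.
Per-candidate index values:
  beryllium: M = 158 MN·m/kg
  silicon carbide: M = 139 MN·m/kg
  maraging steel: M = 23.2 MN·m/kg
Beryllium has the largest M.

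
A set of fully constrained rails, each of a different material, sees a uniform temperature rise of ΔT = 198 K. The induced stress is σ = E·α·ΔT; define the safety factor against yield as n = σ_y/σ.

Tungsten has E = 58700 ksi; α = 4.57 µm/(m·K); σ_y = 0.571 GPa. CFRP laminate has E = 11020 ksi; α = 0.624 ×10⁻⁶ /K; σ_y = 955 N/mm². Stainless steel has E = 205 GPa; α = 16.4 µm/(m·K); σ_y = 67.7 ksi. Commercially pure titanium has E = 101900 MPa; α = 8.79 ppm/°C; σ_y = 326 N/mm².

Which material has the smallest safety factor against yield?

With everything in SI (GPa, ×10⁻⁶/K, MPa):
  tungsten: E = 404.7, α = 4.57, σ_y = 571.0 → σ = 366 MPa, n = 1.56
  CFRP laminate: E = 75.98, α = 0.624, σ_y = 955.0 → σ = 9.39 MPa, n = 102
  stainless steel: E = 205.0, α = 16.4, σ_y = 466.8 → σ = 666 MPa, n = 0.701
  commercially pure titanium: E = 101.9, α = 8.79, σ_y = 326.0 → σ = 177 MPa, n = 1.84
The minimum is stainless steel at n = 0.701.

stainless steel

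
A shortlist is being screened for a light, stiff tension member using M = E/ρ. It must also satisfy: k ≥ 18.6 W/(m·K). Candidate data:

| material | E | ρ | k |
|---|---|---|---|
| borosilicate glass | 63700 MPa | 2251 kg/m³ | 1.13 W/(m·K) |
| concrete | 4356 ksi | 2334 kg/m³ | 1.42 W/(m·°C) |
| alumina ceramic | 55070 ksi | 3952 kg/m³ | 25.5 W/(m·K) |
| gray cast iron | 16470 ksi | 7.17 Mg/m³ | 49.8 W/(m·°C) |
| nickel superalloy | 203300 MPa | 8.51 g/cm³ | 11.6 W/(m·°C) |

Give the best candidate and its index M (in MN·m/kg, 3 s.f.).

alumina ceramic, M = 96.1 MN·m/kg

Screen on constraints: k ≥ 18.6 W/(m·K). Survivors: alumina ceramic, gray cast iron.
Putting every candidate on a common basis:
  alumina ceramic: E = 379.7 GPa, ρ = 3952 kg/m³
  gray cast iron: E = 113.6 GPa, ρ = 7170 kg/m³
  alumina ceramic: M = 96.1 MN·m/kg
  gray cast iron: M = 15.8 MN·m/kg
The maximum is for alumina ceramic.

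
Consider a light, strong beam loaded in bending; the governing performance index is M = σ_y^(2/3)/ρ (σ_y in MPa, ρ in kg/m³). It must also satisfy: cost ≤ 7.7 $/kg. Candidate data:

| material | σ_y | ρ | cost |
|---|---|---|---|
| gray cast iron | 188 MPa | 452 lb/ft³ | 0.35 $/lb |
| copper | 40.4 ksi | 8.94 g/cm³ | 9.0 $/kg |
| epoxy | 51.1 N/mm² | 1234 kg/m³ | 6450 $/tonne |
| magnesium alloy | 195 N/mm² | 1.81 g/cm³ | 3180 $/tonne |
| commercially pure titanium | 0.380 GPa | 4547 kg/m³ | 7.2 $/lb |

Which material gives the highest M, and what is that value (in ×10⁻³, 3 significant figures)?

magnesium alloy, M = 18.6×10⁻³

Screen on constraints: cost ≤ 7.7 $/kg. Survivors: gray cast iron, epoxy, magnesium alloy.
Convert each candidate to consistent units, then evaluate M:
  gray cast iron: σ_y = 188.0 MPa, ρ = 7240 kg/m³
  epoxy: σ_y = 51.10 MPa, ρ = 1234 kg/m³
  magnesium alloy: σ_y = 195.0 MPa, ρ = 1810 kg/m³
  magnesium alloy: M = 18.6×10⁻³
  epoxy: M = 11.2×10⁻³
  gray cast iron: M = 4.53×10⁻³
Magnesium alloy has the largest M.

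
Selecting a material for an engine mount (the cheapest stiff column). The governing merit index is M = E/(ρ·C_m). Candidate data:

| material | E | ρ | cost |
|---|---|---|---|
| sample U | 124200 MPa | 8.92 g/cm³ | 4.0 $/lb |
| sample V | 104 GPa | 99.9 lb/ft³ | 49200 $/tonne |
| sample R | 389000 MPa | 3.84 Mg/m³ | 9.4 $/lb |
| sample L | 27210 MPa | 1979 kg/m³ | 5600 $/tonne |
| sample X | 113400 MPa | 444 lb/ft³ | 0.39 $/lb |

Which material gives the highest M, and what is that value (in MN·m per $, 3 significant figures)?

sample X, M = 18.5 MN·m per $

In SI units:
  sample U: E = 124.2 GPa, ρ = 8920 kg/m³, cost = 8.818 $/kg
  sample V: E = 104.0 GPa, ρ = 1600 kg/m³, cost = 49.20 $/kg
  sample R: E = 389.0 GPa, ρ = 3840 kg/m³, cost = 20.72 $/kg
  sample L: E = 27.21 GPa, ρ = 1979 kg/m³, cost = 5.600 $/kg
  sample X: E = 113.4 GPa, ρ = 7112 kg/m³, cost = 0.8598 $/kg
  sample X: M = 18.5 MN·m per $
  sample R: M = 4.89 MN·m per $
  sample L: M = 2.46 MN·m per $
  sample U: M = 1.58 MN·m per $
  sample V: M = 1.32 MN·m per $
Highest index: sample X.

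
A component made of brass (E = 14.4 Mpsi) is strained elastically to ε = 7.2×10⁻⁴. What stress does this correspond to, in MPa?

71.5 MPa

E = 14.4 Mpsi = 99.28 GPa.
σ = E·ε = 99280 MPa × 7.2×10⁻⁴ = 71.5 MPa.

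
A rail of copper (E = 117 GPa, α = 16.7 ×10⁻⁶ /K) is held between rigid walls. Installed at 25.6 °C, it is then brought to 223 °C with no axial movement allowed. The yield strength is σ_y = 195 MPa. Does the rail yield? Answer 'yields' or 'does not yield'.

yields

ΔT = 197.4 K. Constrained thermal stress σ = E·α·ΔT = 117.0×10³ MPa × 16.7×10⁻⁶ × 197.4 = 386 MPa (compressive).
Compare to σ_y = 195 MPa: σ ≥ σ_y, so it yields.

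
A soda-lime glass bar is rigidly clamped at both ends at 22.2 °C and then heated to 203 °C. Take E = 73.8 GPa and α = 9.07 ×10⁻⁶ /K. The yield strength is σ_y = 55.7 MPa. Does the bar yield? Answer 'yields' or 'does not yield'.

ΔT = 180.8 K. Constrained thermal stress σ = E·α·ΔT = 73.80×10³ MPa × 9.07×10⁻⁶ × 180.8 = 121 MPa (compressive).
Compare to σ_y = 55.7 MPa: σ ≥ σ_y, so it yields.

yields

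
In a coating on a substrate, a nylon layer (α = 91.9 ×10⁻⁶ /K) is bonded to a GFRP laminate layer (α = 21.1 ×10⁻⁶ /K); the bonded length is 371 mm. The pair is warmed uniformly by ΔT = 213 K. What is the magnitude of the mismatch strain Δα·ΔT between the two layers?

0.0151

Δα = |91.9 − 21.1|×10⁻⁶/K = 70.8×10⁻⁶/K.
Mismatch strain = Δα·ΔT = 70.8×10⁻⁶ × 213.0 = 0.0151.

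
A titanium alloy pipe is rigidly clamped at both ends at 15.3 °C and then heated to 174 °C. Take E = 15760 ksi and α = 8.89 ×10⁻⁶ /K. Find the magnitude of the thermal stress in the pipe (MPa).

E = 15760 ksi = 108.7 GPa.
ΔT = 158.7 K. Constrained thermal stress σ = E·α·ΔT = 108.7×10³ MPa × 8.89×10⁻⁶ × 158.7 = 153 MPa (compressive).

153 MPa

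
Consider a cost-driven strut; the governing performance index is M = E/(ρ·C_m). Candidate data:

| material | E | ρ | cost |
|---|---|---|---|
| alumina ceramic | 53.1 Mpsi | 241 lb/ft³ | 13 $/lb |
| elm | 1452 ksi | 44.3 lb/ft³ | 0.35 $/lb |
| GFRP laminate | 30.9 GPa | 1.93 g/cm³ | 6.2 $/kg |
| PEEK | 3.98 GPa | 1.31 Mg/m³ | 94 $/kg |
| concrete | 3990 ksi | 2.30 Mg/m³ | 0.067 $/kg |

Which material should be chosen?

concrete

Normalizing units and computing the index:
  alumina ceramic: E = 366.1 GPa, ρ = 3860 kg/m³, cost = 28.66 $/kg
  elm: E = 10.01 GPa, ρ = 709.6 kg/m³, cost = 0.7716 $/kg
  GFRP laminate: E = 30.90 GPa, ρ = 1930 kg/m³, cost = 6.200 $/kg
  PEEK: E = 3.980 GPa, ρ = 1310 kg/m³, cost = 94.00 $/kg
  concrete: E = 27.51 GPa, ρ = 2300 kg/m³, cost = 0.06700 $/kg
  concrete: M = 179 MN·m per $
  elm: M = 18.3 MN·m per $
  alumina ceramic: M = 3.31 MN·m per $
  GFRP laminate: M = 2.58 MN·m per $
  PEEK: M = 0.0323 MN·m per $
Concrete has the largest M.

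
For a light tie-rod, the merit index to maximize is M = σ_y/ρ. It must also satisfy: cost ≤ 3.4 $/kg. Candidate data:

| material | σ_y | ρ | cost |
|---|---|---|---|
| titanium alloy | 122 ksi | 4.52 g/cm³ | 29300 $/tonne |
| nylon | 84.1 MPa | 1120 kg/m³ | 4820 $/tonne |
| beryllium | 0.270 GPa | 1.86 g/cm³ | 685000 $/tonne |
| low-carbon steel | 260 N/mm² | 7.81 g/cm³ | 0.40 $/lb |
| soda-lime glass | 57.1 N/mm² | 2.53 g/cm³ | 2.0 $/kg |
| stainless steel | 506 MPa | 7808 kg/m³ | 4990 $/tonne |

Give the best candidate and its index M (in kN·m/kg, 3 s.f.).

Screen on constraints: cost ≤ 3.4 $/kg. Survivors: low-carbon steel, soda-lime glass.
After converting to SI:
  low-carbon steel: σ_y = 260.0 MPa, ρ = 7810 kg/m³
  soda-lime glass: σ_y = 57.10 MPa, ρ = 2530 kg/m³
  low-carbon steel: M = 33.3 kN·m/kg
  soda-lime glass: M = 22.6 kN·m/kg
Highest index: low-carbon steel.

low-carbon steel, M = 33.3 kN·m/kg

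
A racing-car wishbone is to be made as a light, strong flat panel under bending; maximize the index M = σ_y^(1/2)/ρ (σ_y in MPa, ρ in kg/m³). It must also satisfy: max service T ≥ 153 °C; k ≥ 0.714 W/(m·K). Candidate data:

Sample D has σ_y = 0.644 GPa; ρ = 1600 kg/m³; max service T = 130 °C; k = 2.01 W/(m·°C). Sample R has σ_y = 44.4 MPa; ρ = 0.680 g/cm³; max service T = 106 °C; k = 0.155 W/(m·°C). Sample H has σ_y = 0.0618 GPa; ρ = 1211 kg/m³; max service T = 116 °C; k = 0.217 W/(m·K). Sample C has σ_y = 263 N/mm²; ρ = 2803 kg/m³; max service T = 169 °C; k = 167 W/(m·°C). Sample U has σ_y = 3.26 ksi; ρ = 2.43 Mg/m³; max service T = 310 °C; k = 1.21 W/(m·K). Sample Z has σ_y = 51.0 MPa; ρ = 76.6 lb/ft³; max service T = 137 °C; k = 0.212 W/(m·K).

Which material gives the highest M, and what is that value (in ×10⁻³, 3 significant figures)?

sample C, M = 5.79×10⁻³

Screen on constraints: max service T ≥ 153 °C; k ≥ 0.714 W/(m·K). Survivors: sample C, sample U.
Normalizing units and computing the index:
  sample C: σ_y = 263.0 MPa, ρ = 2803 kg/m³
  sample U: σ_y = 22.48 MPa, ρ = 2430 kg/m³
  sample C: M = 5.79×10⁻³
  sample U: M = 1.95×10⁻³
Sample C has the largest M.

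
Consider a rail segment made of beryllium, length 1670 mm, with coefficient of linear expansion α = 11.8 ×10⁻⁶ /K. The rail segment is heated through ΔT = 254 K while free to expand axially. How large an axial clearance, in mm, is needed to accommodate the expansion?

ΔL = α·L₀·ΔT = 11.8×10⁻⁶ × 1670 mm × 254.0 K = 5.01 mm.

5.01 mm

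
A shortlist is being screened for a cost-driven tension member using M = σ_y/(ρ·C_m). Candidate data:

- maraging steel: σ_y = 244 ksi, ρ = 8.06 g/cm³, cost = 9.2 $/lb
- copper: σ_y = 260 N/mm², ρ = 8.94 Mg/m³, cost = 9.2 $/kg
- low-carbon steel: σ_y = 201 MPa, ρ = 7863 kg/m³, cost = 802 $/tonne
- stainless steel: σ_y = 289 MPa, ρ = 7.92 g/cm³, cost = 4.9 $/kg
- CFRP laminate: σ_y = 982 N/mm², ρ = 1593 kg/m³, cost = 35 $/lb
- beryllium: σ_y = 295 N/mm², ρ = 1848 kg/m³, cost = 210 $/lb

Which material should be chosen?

low-carbon steel

Convert each candidate to consistent units, then evaluate M:
  maraging steel: σ_y = 1682 MPa, ρ = 8060 kg/m³, cost = 20.28 $/kg
  copper: σ_y = 260.0 MPa, ρ = 8940 kg/m³, cost = 9.200 $/kg
  low-carbon steel: σ_y = 201.0 MPa, ρ = 7863 kg/m³, cost = 0.8020 $/kg
  stainless steel: σ_y = 289.0 MPa, ρ = 7920 kg/m³, cost = 4.900 $/kg
  CFRP laminate: σ_y = 982.0 MPa, ρ = 1593 kg/m³, cost = 77.16 $/kg
  beryllium: σ_y = 295.0 MPa, ρ = 1848 kg/m³, cost = 463.0 $/kg
  low-carbon steel: M = 31.9 kN·m per $
  maraging steel: M = 10.3 kN·m per $
  CFRP laminate: M = 7.99 kN·m per $
  stainless steel: M = 7.45 kN·m per $
  copper: M = 3.16 kN·m per $
  beryllium: M = 0.345 kN·m per $
The maximum is for low-carbon steel.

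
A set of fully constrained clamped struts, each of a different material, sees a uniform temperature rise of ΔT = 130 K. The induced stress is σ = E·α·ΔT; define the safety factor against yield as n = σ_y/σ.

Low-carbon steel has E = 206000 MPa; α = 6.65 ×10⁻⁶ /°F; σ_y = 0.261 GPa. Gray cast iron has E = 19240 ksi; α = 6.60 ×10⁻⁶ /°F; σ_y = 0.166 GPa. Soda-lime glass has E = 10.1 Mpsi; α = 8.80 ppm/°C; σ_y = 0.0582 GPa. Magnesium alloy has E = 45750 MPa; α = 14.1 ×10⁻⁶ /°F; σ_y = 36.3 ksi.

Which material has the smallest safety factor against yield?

soda-lime glass

Converting E to GPa, α to ×10⁻⁶/K, σ_y to MPa, then σ and n for each:
  low-carbon steel: E = 206.0, α = 12.0, σ_y = 261.0 → σ = 321 MPa, n = 0.814
  gray cast iron: E = 132.7, α = 11.9, σ_y = 166.0 → σ = 205 MPa, n = 0.810
  soda-lime glass: E = 69.64, α = 8.80, σ_y = 58.20 → σ = 79.7 MPa, n = 0.731
  magnesium alloy: E = 45.75, α = 25.4, σ_y = 250.3 → σ = 151 MPa, n = 1.66
Smallest n: soda-lime glass with n = 0.731.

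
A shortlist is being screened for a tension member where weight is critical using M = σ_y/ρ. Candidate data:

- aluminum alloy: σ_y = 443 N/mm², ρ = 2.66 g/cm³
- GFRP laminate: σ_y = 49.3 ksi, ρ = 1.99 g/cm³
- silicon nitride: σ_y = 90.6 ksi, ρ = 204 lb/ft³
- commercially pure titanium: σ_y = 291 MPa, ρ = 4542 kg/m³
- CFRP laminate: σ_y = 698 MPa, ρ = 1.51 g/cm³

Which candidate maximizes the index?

Putting every candidate on a common basis:
  aluminum alloy: σ_y = 443.0 MPa, ρ = 2660 kg/m³
  GFRP laminate: σ_y = 339.9 MPa, ρ = 1990 kg/m³
  silicon nitride: σ_y = 624.7 MPa, ρ = 3268 kg/m³
  commercially pure titanium: σ_y = 291.0 MPa, ρ = 4542 kg/m³
  CFRP laminate: σ_y = 698.0 MPa, ρ = 1510 kg/m³
  CFRP laminate: M = 462 kN·m/kg
  silicon nitride: M = 191 kN·m/kg
  GFRP laminate: M = 171 kN·m/kg
  aluminum alloy: M = 167 kN·m/kg
  commercially pure titanium: M = 64.1 kN·m/kg
Highest index: CFRP laminate.

CFRP laminate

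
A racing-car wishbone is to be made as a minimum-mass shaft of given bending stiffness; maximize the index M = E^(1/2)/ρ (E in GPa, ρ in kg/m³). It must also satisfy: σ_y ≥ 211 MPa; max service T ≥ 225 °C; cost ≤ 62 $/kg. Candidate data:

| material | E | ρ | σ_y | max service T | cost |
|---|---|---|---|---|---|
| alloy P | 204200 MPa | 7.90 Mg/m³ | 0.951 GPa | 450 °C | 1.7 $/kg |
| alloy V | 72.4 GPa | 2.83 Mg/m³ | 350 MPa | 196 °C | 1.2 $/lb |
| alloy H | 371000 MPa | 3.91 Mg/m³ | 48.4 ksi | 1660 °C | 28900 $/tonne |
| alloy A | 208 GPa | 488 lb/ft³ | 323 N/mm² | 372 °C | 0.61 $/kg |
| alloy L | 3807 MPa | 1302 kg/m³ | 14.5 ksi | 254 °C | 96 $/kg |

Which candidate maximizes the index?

Screen on constraints: σ_y ≥ 211 MPa; max service T ≥ 225 °C; cost ≤ 62 $/kg. Survivors: alloy P, alloy H, alloy A.
After converting to SI:
  alloy P: E = 204.2 GPa, ρ = 7900 kg/m³
  alloy H: E = 371.0 GPa, ρ = 3910 kg/m³
  alloy A: E = 208.0 GPa, ρ = 7817 kg/m³
  alloy H: M = 4.93×10⁻³
  alloy A: M = 1.84×10⁻³
  alloy P: M = 1.81×10⁻³
Highest index: alloy H.

alloy H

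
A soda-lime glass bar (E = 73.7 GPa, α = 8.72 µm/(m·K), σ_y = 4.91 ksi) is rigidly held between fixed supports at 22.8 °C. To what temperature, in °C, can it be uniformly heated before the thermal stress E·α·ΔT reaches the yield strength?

σ_y = 4.91 ksi = 33.85 MPa.
E·α·ΔT = 33.85 MPa ⇒ ΔT = 33.85 / (73.70×10³ × 8.72×10⁻⁶) = 52.68 K.
T = 22.8 + 52.68 = 75.48 °C.

75.5 °C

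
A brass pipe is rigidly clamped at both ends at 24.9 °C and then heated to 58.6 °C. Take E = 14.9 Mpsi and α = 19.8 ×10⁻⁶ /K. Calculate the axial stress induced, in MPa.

68.5 MPa

E = 14.9 Mpsi = 102.7 GPa.
ΔT = 33.70 K. Constrained thermal stress σ = E·α·ΔT = 102.7×10³ MPa × 19.8×10⁻⁶ × 33.70 = 68.5 MPa (compressive).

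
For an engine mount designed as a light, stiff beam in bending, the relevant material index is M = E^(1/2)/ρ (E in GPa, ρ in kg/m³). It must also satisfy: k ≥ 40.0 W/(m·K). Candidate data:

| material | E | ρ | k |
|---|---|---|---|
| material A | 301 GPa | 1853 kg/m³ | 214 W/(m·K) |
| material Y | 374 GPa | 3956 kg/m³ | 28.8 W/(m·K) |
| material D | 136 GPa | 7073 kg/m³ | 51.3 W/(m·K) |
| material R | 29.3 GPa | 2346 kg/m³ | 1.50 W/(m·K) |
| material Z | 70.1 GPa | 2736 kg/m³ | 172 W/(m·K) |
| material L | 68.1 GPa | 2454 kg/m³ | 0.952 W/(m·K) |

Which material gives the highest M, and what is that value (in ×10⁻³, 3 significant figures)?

material A, M = 9.36×10⁻³

Screen on constraints: k ≥ 40.0 W/(m·K). Survivors: material A, material D, material Z.
Computing M directly (units already consistent):
  material A: M = 9.36×10⁻³
  material Z: M = 3.06×10⁻³
  material D: M = 1.65×10⁻³
The maximum is for material A.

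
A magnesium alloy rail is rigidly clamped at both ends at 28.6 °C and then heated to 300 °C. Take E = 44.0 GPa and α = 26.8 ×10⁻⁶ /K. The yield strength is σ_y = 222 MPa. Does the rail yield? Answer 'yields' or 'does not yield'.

yields

ΔT = 271.4 K. Constrained thermal stress σ = E·α·ΔT = 44.00×10³ MPa × 26.8×10⁻⁶ × 271.4 = 320 MPa (compressive).
Compare to σ_y = 222 MPa: σ ≥ σ_y, so it yields.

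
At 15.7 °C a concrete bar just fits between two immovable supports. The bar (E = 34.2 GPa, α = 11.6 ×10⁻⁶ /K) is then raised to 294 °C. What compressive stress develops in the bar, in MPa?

110 MPa

ΔT = 278.3 K. Constrained thermal stress σ = E·α·ΔT = 34.20×10³ MPa × 11.6×10⁻⁶ × 278.3 = 110 MPa (compressive).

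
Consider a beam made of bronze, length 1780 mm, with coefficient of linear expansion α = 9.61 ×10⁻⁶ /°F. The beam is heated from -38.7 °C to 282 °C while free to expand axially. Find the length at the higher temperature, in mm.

1789.9 mm

Convert α: 9.61×10⁻⁶/°F × (9/5) = 17.3×10⁻⁶/K.
ΔT = 282 − (-38.7) = 320.7 K.
ΔL = α·L₀·ΔT = 17.3×10⁻⁶ × 1780 mm × 320.7 K = 9.87 mm.
L = L₀ + ΔL = 1780 + 9.87 = 1789.9 mm.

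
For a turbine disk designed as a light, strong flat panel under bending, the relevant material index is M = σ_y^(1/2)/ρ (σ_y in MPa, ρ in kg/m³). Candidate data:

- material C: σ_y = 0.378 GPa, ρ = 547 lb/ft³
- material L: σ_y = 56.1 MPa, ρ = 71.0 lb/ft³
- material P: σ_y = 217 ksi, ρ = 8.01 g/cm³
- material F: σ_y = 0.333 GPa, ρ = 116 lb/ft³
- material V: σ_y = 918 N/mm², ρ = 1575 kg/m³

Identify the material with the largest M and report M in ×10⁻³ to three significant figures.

In SI units:
  material C: σ_y = 378.0 MPa, ρ = 8762 kg/m³
  material L: σ_y = 56.10 MPa, ρ = 1137 kg/m³
  material P: σ_y = 1496 MPa, ρ = 8010 kg/m³
  material F: σ_y = 333.0 MPa, ρ = 1858 kg/m³
  material V: σ_y = 918.0 MPa, ρ = 1575 kg/m³
  material V: M = 19.2×10⁻³
  material F: M = 9.82×10⁻³
  material L: M = 6.59×10⁻³
  material P: M = 4.83×10⁻³
  material C: M = 2.22×10⁻³
The maximum is for material V.

material V, M = 19.2×10⁻³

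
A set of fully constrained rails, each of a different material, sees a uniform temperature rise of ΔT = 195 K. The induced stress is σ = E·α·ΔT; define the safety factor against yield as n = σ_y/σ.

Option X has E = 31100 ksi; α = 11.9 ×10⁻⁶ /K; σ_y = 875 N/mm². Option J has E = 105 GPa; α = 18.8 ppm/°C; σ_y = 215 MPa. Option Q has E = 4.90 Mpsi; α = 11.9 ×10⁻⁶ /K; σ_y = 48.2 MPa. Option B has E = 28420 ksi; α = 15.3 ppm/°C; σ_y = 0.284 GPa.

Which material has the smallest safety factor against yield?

option B

In consistent units (E in GPa, α in ×10⁻⁶/K, σ_y in MPa):
  option X: E = 214.4, α = 11.9, σ_y = 875.0 → σ = 498 MPa, n = 1.76
  option J: E = 105.0, α = 18.8, σ_y = 215.0 → σ = 385 MPa, n = 0.559
  option Q: E = 33.78, α = 11.9, σ_y = 48.20 → σ = 78.4 MPa, n = 0.615
  option B: E = 195.9, α = 15.3, σ_y = 284.0 → σ = 585 MPa, n = 0.486
The minimum is option B at n = 0.486.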